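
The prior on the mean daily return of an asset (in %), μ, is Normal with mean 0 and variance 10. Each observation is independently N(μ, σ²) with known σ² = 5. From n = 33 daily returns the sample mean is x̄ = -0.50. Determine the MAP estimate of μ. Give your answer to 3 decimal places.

n = 33, x̄ = -0.50.
For a Normal prior and Normal likelihood with known variance, the posterior is Normal; its mode equals its mean, the precision-weighted average.
Prior precision 1/σ₀² = 1/10 = 0.1; data precision n/σ² = 33/5 = 6.6.
μ̂ = (0.1·0 + 6.6·(-0.5)) / (0.1 + 6.6) = (-3.3)/6.7 = -33/67 ≈ -0.493.

μ̂_MAP = -0.493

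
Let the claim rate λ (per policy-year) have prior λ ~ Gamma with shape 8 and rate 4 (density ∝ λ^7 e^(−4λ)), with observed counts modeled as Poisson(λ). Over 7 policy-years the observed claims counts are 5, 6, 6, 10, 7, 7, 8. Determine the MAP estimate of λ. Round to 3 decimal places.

λ̂_MAP = 5.091

Σxᵢ = 5+6+6+10+7+7+8 = 49, with n = 7.
Posterior ∝ λ^7e^(−4λ) · λ^49e^(−7λ) = λ^56e^(−11λ), i.e. Gamma(shape=57, rate=11).
The mode of a Gamma(a, b) with a ≥ 1 (shape–rate) is (a−1)/b = 56/11 ≈ 5.091.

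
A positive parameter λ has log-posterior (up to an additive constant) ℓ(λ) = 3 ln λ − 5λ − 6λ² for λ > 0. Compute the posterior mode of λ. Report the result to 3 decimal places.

ℓ'(λ) = 3/λ − 5 − 12λ. Setting this to zero and multiplying by λ: 12λ² + 5λ − 3 = 0.
λ = (−5 + √(5² + 4·12·3)) / (2·12) = (−5 + √169) / 24 = (−5 + 13)/24 = 1/3.
ℓ''(λ) = −3/λ² − 12 < 0, confirming a maximum.

λ̂_MAP = 0.333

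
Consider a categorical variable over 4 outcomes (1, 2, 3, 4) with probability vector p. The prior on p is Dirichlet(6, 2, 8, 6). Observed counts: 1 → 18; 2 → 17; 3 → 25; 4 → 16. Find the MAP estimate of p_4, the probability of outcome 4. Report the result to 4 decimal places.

The posterior is Dirichlet(αᵢ + nᵢ) = Dirichlet(24, 19, 33, 22).
For a Dirichlet(a₁,…,a_K) with all aᵢ > 1, the mode has j-th component (aⱼ − 1)/(Σaᵢ − K).
Here Σaᵢ = 98 and K = 4, so p_4 = (22 − 1)/(98 − 4) = 21/94 ≈ 0.2234.

MAP estimate: 0.2234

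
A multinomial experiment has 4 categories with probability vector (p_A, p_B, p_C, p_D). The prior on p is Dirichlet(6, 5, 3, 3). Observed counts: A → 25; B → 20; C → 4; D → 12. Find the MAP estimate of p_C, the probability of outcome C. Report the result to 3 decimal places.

MAP estimate of p_C = 0.081

The posterior is Dirichlet(αᵢ + nᵢ) = Dirichlet(31, 25, 7, 15).
For a Dirichlet(a₁,…,a_K) with all aᵢ > 1, the mode has j-th component (aⱼ − 1)/(Σaᵢ − K).
Here Σaᵢ = 78 and K = 4, so p_C = (7 − 1)/(78 − 4) = 6/74 ≈ 0.081.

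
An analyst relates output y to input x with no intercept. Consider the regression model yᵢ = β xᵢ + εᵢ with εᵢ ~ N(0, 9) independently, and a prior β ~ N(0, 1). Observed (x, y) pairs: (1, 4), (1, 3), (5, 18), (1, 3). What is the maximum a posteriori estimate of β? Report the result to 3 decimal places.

β̂_MAP = 2.703

log p(β | y) = −Σ(yᵢ − βxᵢ)²/(2·9) − β²/(2·1) + const.
Setting the derivative to zero: Σxᵢ(yᵢ − βxᵢ)/9 − β/1 = 0, so β = Σxᵢyᵢ / (Σxᵢ² + σ²/τ²).
Σxᵢyᵢ = 1·4 + 1·3 + 5·18 + 1·3 = 100; Σxᵢ² = 28; σ²/τ² = 9.
β̂_MAP = 100 / (28 + 9) = 100/37 ≈ 2.703.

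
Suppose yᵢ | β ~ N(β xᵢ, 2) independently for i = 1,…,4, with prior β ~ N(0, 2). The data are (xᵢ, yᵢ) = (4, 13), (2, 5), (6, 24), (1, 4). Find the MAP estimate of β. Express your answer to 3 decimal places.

β̂_MAP = 3.621

log p(β | y) = −Σ(yᵢ − βxᵢ)²/(2·2) − β²/(2·2) + const.
Setting the derivative to zero: Σxᵢ(yᵢ − βxᵢ)/2 − β/2 = 0, so β = Σxᵢyᵢ / (Σxᵢ² + σ²/τ²).
Σxᵢyᵢ = 4·13 + 2·5 + 6·24 + 1·4 = 210; Σxᵢ² = 57; σ²/τ² = 1.
β̂_MAP = 210 / (57 + 1) = 210/58 ≈ 3.621.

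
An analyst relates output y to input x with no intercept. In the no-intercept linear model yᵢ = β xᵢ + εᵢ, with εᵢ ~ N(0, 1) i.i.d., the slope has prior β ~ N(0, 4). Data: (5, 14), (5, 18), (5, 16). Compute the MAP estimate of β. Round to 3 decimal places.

log p(β | y) = −Σ(yᵢ − βxᵢ)²/(2·1) − β²/(2·4) + const.
Setting the derivative to zero: Σxᵢ(yᵢ − βxᵢ)/1 − β/4 = 0, so β = Σxᵢyᵢ / (Σxᵢ² + σ²/τ²).
Σxᵢyᵢ = 5·14 + 5·18 + 5·16 = 240; Σxᵢ² = 75; σ²/τ² = 0.25.
β̂_MAP = 240 / (75 + 0.25) = 240/75.25 ≈ 3.189.

β̂_MAP = 3.189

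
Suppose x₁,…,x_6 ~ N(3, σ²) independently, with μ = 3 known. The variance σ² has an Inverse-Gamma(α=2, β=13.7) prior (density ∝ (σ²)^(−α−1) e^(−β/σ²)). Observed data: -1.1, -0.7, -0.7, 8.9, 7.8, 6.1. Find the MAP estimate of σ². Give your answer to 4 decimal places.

σ̂²_MAP = 11.5875

Sum of squared deviations about the known mean: SS = (-1.1−3)² + (-0.7−3)² + (-0.7−3)² + (8.9−3)² + (7.8−3)² + (6.1−3)² = 111.65.
The Normal likelihood contributes (σ²)^(−n/2) exp(−SS/(2σ²)), so the posterior is Inverse-Gamma(α + n/2, β + SS/2) = Inverse-Gamma(5, 69.525).
The mode of Inverse-Gamma(a, b) is b/(a+1) = 69.525/6 ≈ 11.5875.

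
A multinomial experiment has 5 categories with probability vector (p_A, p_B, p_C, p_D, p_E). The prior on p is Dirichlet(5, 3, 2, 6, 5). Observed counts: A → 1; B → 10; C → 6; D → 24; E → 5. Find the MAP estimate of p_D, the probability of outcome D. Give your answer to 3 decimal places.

The posterior is Dirichlet(αᵢ + nᵢ) = Dirichlet(6, 13, 8, 30, 10).
For a Dirichlet(a₁,…,a_K) with all aᵢ > 1, the mode has j-th component (aⱼ − 1)/(Σaᵢ − K).
Here Σaᵢ = 67 and K = 5, so p_D = (30 − 1)/(67 − 5) = 29/62 ≈ 0.468.

MAP estimate of p_D = 0.468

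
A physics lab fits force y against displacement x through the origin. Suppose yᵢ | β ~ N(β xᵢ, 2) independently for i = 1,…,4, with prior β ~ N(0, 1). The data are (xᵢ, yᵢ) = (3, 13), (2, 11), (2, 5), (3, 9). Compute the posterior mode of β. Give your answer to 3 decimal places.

β̂_MAP = 3.500

log p(β | y) = −Σ(yᵢ − βxᵢ)²/(2·2) − β²/(2·1) + const.
Setting the derivative to zero: Σxᵢ(yᵢ − βxᵢ)/2 − β/1 = 0, so β = Σxᵢyᵢ / (Σxᵢ² + σ²/τ²).
Σxᵢyᵢ = 3·13 + 2·11 + 2·5 + 3·9 = 98; Σxᵢ² = 26; σ²/τ² = 2.
β̂_MAP = 98 / (26 + 2) = 98/28 ≈ 3.500.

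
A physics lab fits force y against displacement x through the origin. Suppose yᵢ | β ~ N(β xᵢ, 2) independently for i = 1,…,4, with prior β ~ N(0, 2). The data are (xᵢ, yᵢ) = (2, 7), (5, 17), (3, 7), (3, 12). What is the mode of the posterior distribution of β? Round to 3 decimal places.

β̂_MAP = 3.250

log p(β | y) = −Σ(yᵢ − βxᵢ)²/(2·2) − β²/(2·2) + const.
Setting the derivative to zero: Σxᵢ(yᵢ − βxᵢ)/2 − β/2 = 0, so β = Σxᵢyᵢ / (Σxᵢ² + σ²/τ²).
Σxᵢyᵢ = 2·7 + 5·17 + 3·7 + 3·12 = 156; Σxᵢ² = 47; σ²/τ² = 1.
β̂_MAP = 156 / (47 + 1) = 156/48 ≈ 3.250.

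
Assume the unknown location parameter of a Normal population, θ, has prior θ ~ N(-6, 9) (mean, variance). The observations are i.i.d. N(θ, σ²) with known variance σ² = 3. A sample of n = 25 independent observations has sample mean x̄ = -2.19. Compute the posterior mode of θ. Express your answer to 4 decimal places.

n = 25, x̄ = -2.19.
For a Normal prior and Normal likelihood with known variance, the posterior is Normal; its mode equals its mean, the precision-weighted average.
Prior precision 1/σ₀² = 1/9; data precision n/σ² = 25/3.
θ̂ = ((1/9)·(-6) + (25/3)·(-2.19)) / (1/9 + 25/3) = (-227/12)/(76/9) = -681/304 ≈ -2.2401.

θ̂_MAP = -2.2401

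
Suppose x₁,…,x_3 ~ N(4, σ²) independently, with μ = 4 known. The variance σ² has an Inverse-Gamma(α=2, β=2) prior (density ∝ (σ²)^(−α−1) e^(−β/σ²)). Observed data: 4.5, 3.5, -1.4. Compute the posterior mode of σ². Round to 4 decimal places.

Sum of squared deviations about the known mean: SS = (4.5−4)² + (3.5−4)² + (-1.4−4)² = 29.66.
The Normal likelihood contributes (σ²)^(−n/2) exp(−SS/(2σ²)), so the posterior is Inverse-Gamma(α + n/2, β + SS/2) = Inverse-Gamma(3.5, 16.83).
The mode of Inverse-Gamma(a, b) is b/(a+1) = 16.83/4.5 ≈ 3.7400.

σ̂²_MAP = 3.7400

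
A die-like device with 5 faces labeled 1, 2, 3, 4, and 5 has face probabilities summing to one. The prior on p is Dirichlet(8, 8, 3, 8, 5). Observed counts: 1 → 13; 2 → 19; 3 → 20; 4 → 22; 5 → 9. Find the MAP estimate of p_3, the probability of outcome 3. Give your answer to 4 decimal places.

The posterior is Dirichlet(αᵢ + nᵢ) = Dirichlet(21, 27, 23, 30, 14).
For a Dirichlet(a₁,…,a_K) with all aᵢ > 1, the mode has j-th component (aⱼ − 1)/(Σaᵢ − K).
Here Σaᵢ = 115 and K = 5, so p_3 = (23 − 1)/(115 − 5) = 22/110 ≈ 0.2000.

MAP estimate: 0.2000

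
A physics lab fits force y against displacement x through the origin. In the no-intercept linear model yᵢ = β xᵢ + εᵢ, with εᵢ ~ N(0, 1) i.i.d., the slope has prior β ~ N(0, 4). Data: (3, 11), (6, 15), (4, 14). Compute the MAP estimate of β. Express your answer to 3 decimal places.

β̂_MAP = 2.922

log p(β | y) = −Σ(yᵢ − βxᵢ)²/(2·1) − β²/(2·4) + const.
Setting the derivative to zero: Σxᵢ(yᵢ − βxᵢ)/1 − β/4 = 0, so β = Σxᵢyᵢ / (Σxᵢ² + σ²/τ²).
Σxᵢyᵢ = 3·11 + 6·15 + 4·14 = 179; Σxᵢ² = 61; σ²/τ² = 0.25.
β̂_MAP = 179 / (61 + 0.25) = 179/61.25 ≈ 2.922.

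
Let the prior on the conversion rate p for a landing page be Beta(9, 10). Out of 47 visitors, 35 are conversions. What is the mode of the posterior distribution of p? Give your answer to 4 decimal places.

Prior: Beta(9, 10).
Data: 35 successes in 47 trials. The binomial likelihood contributes p^35(1−p)^12, so the posterior is Beta(9+35, 10+12) = Beta(44, 22).
For Beta(a, b) with a, b > 1 the mode is (a−1)/(a+b−2) = 43/64 ≈ 0.6719.

p̂_MAP = 0.6719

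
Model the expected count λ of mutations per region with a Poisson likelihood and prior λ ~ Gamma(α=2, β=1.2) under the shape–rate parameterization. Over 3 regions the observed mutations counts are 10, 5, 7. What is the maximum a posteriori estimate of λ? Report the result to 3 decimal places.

Σxᵢ = 10+5+7 = 22, with n = 3.
Posterior ∝ λe^(−1.2λ) · λ^22e^(−3λ) = λ^23e^(−4.2λ), i.e. Gamma(shape=24, rate=4.2).
The mode of a Gamma(a, b) with a ≥ 1 (shape–rate) is (a−1)/b = 23/4.2 ≈ 5.476.

λ̂_MAP = 5.476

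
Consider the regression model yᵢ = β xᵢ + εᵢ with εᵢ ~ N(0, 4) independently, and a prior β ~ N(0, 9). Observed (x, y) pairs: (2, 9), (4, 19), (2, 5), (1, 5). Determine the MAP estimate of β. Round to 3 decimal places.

log p(β | y) = −Σ(yᵢ − βxᵢ)²/(2·4) − β²/(2·9) + const.
Setting the derivative to zero: Σxᵢ(yᵢ − βxᵢ)/4 − β/9 = 0, so β = Σxᵢyᵢ / (Σxᵢ² + σ²/τ²).
Σxᵢyᵢ = 2·9 + 4·19 + 2·5 + 1·5 = 109; Σxᵢ² = 25; σ²/τ² = 4/9.
β̂_MAP = 109 / (25 + 4/9) = 109/(229/9) = 981/229 ≈ 4.284.

β̂_MAP = 4.284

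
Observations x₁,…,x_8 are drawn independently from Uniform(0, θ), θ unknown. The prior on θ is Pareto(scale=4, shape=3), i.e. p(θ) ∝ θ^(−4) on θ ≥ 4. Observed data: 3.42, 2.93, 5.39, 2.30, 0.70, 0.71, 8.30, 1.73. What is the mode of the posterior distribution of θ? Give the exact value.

θ̂_MAP = 8.30

The Uniform(0, θ) likelihood is θ^(−n) for θ ≥ max(xᵢ), zero otherwise. Here max(xᵢ) = 8.30.
Posterior ∝ θ^(−4) · θ^(−8) = θ^(−12) on θ ≥ max(4, 8.30) = 8.30.
This density is strictly decreasing in θ, so the posterior mode lies at the lower boundary of the support.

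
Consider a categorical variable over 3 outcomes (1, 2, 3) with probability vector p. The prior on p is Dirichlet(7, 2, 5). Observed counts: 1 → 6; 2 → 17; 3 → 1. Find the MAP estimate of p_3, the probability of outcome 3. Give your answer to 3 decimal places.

MAP estimate: 0.143

The posterior is Dirichlet(αᵢ + nᵢ) = Dirichlet(13, 19, 6).
For a Dirichlet(a₁,…,a_K) with all aᵢ > 1, the mode has j-th component (aⱼ − 1)/(Σaᵢ − K).
Here Σaᵢ = 38 and K = 3, so p_3 = (6 − 1)/(38 − 3) = 5/35 ≈ 0.143.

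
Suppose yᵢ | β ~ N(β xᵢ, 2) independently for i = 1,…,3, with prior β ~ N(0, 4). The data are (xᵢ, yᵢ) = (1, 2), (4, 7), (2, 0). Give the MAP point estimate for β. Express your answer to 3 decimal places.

β̂_MAP = 1.395

log p(β | y) = −Σ(yᵢ − βxᵢ)²/(2·2) − β²/(2·4) + const.
Setting the derivative to zero: Σxᵢ(yᵢ − βxᵢ)/2 − β/4 = 0, so β = Σxᵢyᵢ / (Σxᵢ² + σ²/τ²).
Σxᵢyᵢ = 1·2 + 4·7 + 2·0 = 30; Σxᵢ² = 21; σ²/τ² = 0.5.
β̂_MAP = 30 / (21 + 0.5) = 30/21.5 ≈ 1.395.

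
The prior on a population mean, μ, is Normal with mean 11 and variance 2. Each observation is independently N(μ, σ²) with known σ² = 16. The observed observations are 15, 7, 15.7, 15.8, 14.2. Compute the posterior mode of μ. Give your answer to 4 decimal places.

μ̂_MAP = 11.9769

n = 5; x̄ = (15 + 7 + 15.7 + 15.8 + 14.2)/5 = 67.7/5 = 13.54.
For a Normal prior and Normal likelihood with known variance, the posterior is Normal; its mode equals its mean, the precision-weighted average.
Prior precision 1/σ₀² = 1/2 = 0.5; data precision n/σ² = 5/16 = 0.3125.
μ̂ = (0.5·11 + 0.3125·13.54) / (0.5 + 0.3125) = 9.73125/0.8125 = 1557/130 ≈ 11.9769.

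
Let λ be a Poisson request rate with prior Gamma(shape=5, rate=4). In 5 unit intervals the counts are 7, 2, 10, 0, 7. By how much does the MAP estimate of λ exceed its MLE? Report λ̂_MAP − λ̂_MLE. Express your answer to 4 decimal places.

MAP − MLE = -1.8667

Σxᵢ = 26. Posterior is Gamma(31, 9); MAP = (31−1)/9 = 30/9 ≈ 3.33333.
MLE = x̄ = 26/5 ≈ 5.20000.
Difference = 30/9 − 26/5 = -28/15 ≈ -1.8667.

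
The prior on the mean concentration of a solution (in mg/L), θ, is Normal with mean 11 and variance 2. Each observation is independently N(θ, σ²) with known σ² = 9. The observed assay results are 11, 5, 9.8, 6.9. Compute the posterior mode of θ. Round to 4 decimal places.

θ̂_MAP = 9.6706

n = 4; x̄ = (11 + 5 + 9.8 + 6.9)/4 = 32.7/4 = 8.175.
For a Normal prior and Normal likelihood with known variance, the posterior is Normal; its mode equals its mean, the precision-weighted average.
Prior precision 1/σ₀² = 1/2 = 0.5; data precision n/σ² = 4/9.
θ̂ = (0.5·11 + (4/9)·8.175) / (0.5 + 4/9) = (137/15)/(17/18) = 822/85 ≈ 9.6706.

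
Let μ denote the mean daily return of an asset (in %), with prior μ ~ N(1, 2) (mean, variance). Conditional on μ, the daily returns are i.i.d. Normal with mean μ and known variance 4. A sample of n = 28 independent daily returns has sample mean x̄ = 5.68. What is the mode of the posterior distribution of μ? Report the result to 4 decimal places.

μ̂_MAP = 5.3680

n = 28, x̄ = 5.68.
For a Normal prior and Normal likelihood with known variance, the posterior is Normal; its mode equals its mean, the precision-weighted average.
Prior precision 1/σ₀² = 1/2 = 0.5; data precision n/σ² = 28/4 = 7.
μ̂ = (0.5·1 + 7·5.68) / (0.5 + 7) = 40.26/7.5 = 5.3680.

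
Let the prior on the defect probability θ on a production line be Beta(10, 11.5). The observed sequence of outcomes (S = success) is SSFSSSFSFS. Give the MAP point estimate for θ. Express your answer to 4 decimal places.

Prior: Beta(10, 11.5).
Data: 7 successes in 10 trials (from the sequence). The binomial likelihood contributes θ^7(1−θ)^3, so the posterior is Beta(10+7, 11.5+3) = Beta(17, 14.5).
For Beta(a, b) with a, b > 1 the mode is (a−1)/(a+b−2) = 16/29.5 ≈ 0.5424.

θ̂_MAP = 0.5424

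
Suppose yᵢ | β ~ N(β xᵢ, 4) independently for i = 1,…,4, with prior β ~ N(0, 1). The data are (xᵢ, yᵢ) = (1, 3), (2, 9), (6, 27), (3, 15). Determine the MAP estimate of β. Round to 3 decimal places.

log p(β | y) = −Σ(yᵢ − βxᵢ)²/(2·4) − β²/(2·1) + const.
Setting the derivative to zero: Σxᵢ(yᵢ − βxᵢ)/4 − β/1 = 0, so β = Σxᵢyᵢ / (Σxᵢ² + σ²/τ²).
Σxᵢyᵢ = 1·3 + 2·9 + 6·27 + 3·15 = 228; Σxᵢ² = 50; σ²/τ² = 4.
β̂_MAP = 228 / (50 + 4) = 228/54 ≈ 4.222.

β̂_MAP = 4.222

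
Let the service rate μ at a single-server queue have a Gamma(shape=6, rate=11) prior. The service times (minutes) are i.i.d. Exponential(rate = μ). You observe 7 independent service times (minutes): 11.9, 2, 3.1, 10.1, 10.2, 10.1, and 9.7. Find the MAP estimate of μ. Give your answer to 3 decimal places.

The Exponential(rate=μ) likelihood is ∝ μ^n e^(−μΣtᵢ). Here n = 7 and Σtᵢ = 11.9 + 2 + 3.1 + 10.1 + 10.2 + 10.1 + 9.7 = 57.1.
Posterior ∝ μ^5e^(−11μ) · μ^7e^(−57.1μ) = μ^12e^(−68.1μ), i.e. Gamma(13, 68.1).
Mode = (a−1)/b = 12/68.1 ≈ 0.176.

μ̂_MAP = 0.176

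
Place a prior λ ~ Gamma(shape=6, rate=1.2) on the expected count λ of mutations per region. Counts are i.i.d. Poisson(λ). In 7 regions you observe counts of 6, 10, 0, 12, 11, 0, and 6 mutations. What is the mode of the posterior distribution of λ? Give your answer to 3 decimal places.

λ̂_MAP = 6.098

Σxᵢ = 6+10+0+12+11+0+6 = 45, with n = 7.
Posterior ∝ λ^5e^(−1.2λ) · λ^45e^(−7λ) = λ^50e^(−8.2λ), i.e. Gamma(shape=51, rate=8.2).
The mode of a Gamma(a, b) with a ≥ 1 (shape–rate) is (a−1)/b = 50/8.2 ≈ 6.098.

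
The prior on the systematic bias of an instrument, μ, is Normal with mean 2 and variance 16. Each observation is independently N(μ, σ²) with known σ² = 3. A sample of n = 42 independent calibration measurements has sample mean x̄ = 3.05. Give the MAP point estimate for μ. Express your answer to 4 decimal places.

n = 42, x̄ = 3.05.
For a Normal prior and Normal likelihood with known variance, the posterior is Normal; its mode equals its mean, the precision-weighted average.
Prior precision 1/σ₀² = 1/16 = 0.0625; data precision n/σ² = 42/3 = 14.
μ̂ = (0.0625·2 + 14·3.05) / (0.0625 + 14) = 42.825/14.0625 = 1142/375 ≈ 3.0453.

μ̂_MAP = 3.0453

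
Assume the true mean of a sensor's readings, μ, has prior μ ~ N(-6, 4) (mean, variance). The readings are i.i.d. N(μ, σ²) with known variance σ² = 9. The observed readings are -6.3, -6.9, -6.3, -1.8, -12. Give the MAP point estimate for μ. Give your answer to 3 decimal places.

μ̂_MAP = -6.455

n = 5; x̄ = ((-6.3) + (-6.9) + (-6.3) + (-1.8) + (-12))/5 = -33.3/5 = -6.66.
For a Normal prior and Normal likelihood with known variance, the posterior is Normal; its mode equals its mean, the precision-weighted average.
Prior precision 1/σ₀² = 1/4 = 0.25; data precision n/σ² = 5/9.
μ̂ = (0.25·(-6) + (5/9)·(-6.66)) / (0.25 + 5/9) = (-5.2)/(29/36) = -936/145 ≈ -6.455.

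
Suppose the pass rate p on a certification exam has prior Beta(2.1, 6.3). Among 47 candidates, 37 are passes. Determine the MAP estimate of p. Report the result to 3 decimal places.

Prior: Beta(2.1, 6.3).
Data: 37 successes in 47 trials. The binomial likelihood contributes p^37(1−p)^10, so the posterior is Beta(2.1+37, 6.3+10) = Beta(39.1, 16.3).
For Beta(a, b) with a, b > 1 the mode is (a−1)/(a+b−2) = 38.1/53.4 ≈ 0.713.

p̂_MAP = 0.713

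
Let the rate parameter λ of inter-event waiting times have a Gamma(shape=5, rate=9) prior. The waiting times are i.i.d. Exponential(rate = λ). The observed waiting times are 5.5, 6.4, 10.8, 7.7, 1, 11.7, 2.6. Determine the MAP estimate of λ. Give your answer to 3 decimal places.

λ̂_MAP = 0.201

The Exponential(rate=λ) likelihood is ∝ λ^n e^(−λΣtᵢ). Here n = 7 and Σtᵢ = 5.5 + 6.4 + 10.8 + 7.7 + 1 + 11.7 + 2.6 = 45.7.
Posterior ∝ λ^4e^(−9λ) · λ^7e^(−45.7λ) = λ^11e^(−54.7λ), i.e. Gamma(12, 54.7).
Mode = (a−1)/b = 11/54.7 ≈ 0.201.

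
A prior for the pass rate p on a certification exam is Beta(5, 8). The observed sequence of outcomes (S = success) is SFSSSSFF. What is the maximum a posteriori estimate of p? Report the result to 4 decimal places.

p̂_MAP = 0.4737

Prior: Beta(5, 8).
Data: 5 successes in 8 trials (from the sequence). The binomial likelihood contributes p^5(1−p)^3, so the posterior is Beta(5+5, 8+3) = Beta(10, 11).
For Beta(a, b) with a, b > 1 the mode is (a−1)/(a+b−2) = 9/19 ≈ 0.4737.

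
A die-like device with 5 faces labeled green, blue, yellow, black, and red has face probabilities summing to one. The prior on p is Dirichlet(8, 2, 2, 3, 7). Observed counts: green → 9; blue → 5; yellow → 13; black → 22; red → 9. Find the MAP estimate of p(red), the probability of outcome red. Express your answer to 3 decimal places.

The posterior is Dirichlet(αᵢ + nᵢ) = Dirichlet(17, 7, 15, 25, 16).
For a Dirichlet(a₁,…,a_K) with all aᵢ > 1, the mode has j-th component (aⱼ − 1)/(Σaᵢ − K).
Here Σaᵢ = 80 and K = 5, so p(red) = (16 − 1)/(80 − 5) = 15/75 ≈ 0.200.

MAP estimate of p(red) = 0.200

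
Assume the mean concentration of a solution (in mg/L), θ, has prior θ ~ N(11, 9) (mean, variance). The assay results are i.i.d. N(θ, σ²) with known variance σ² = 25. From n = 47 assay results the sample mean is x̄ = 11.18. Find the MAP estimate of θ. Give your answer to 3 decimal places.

n = 47, x̄ = 11.18.
For a Normal prior and Normal likelihood with known variance, the posterior is Normal; its mode equals its mean, the precision-weighted average.
Prior precision 1/σ₀² = 1/9; data precision n/σ² = 47/25 = 1.88.
θ̂ = ((1/9)·11 + 1.88·11.18) / (1/9 + 1.88) = (250207/11250)/(448/225) = 250207/22400 ≈ 11.170.

θ̂_MAP = 11.170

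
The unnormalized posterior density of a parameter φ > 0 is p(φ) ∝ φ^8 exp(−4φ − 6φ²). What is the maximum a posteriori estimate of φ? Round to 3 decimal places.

ℓ'(φ) = 8/φ − 4 − 12φ. Setting this to zero and multiplying by φ: 12φ² + 4φ − 8 = 0.
φ = (−4 + √(4² + 4·12·8)) / (2·12) = (−4 + √400) / 24 = (−4 + 20)/24 = 2/3.
ℓ''(φ) = −8/φ² − 12 < 0, confirming a maximum.

φ̂_MAP = 0.667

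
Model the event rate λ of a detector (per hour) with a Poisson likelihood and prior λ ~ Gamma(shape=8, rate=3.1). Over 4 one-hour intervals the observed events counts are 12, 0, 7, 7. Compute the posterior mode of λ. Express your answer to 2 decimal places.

λ̂_MAP = 4.65

Σxᵢ = 12+0+7+7 = 26, with n = 4.
Posterior ∝ λ^7e^(−3.1λ) · λ^26e^(−4λ) = λ^33e^(−7.1λ), i.e. Gamma(shape=34, rate=7.1).
The mode of a Gamma(a, b) with a ≥ 1 (shape–rate) is (a−1)/b = 33/7.1 ≈ 4.65.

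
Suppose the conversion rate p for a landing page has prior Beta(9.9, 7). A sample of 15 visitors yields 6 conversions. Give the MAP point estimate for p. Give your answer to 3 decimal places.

p̂_MAP = 0.498

Prior: Beta(9.9, 7).
Data: 6 successes in 15 trials. The binomial likelihood contributes p^6(1−p)^9, so the posterior is Beta(9.9+6, 7+9) = Beta(15.9, 16).
For Beta(a, b) with a, b > 1 the mode is (a−1)/(a+b−2) = 14.9/29.9 ≈ 0.498.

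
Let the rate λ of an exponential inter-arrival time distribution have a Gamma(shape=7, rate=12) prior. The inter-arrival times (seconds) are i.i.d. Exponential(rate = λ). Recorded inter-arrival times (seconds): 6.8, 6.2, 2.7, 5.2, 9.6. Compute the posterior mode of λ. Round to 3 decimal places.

The Exponential(rate=λ) likelihood is ∝ λ^n e^(−λΣtᵢ). Here n = 5 and Σtᵢ = 6.8 + 6.2 + 2.7 + 5.2 + 9.6 = 30.5.
Posterior ∝ λ^6e^(−12λ) · λ^5e^(−30.5λ) = λ^11e^(−42.5λ), i.e. Gamma(12, 42.5).
Mode = (a−1)/b = 11/42.5 ≈ 0.259.

λ̂_MAP = 0.259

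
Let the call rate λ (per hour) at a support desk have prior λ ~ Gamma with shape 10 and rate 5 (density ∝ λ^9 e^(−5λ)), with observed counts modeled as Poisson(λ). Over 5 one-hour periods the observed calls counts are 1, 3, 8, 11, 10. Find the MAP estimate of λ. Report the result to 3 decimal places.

λ̂_MAP = 4.200

Σxᵢ = 1+3+8+11+10 = 33, with n = 5.
Posterior ∝ λ^9e^(−5λ) · λ^33e^(−5λ) = λ^42e^(−10λ), i.e. Gamma(shape=43, rate=10).
The mode of a Gamma(a, b) with a ≥ 1 (shape–rate) is (a−1)/b = 42/10 ≈ 4.200.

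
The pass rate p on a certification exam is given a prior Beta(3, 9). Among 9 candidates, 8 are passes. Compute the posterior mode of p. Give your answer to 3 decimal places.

p̂_MAP = 0.526

Prior: Beta(3, 9).
Data: 8 successes in 9 trials. The binomial likelihood contributes p^8(1−p)^1, so the posterior is Beta(3+8, 9+1) = Beta(11, 10).
For Beta(a, b) with a, b > 1 the mode is (a−1)/(a+b−2) = 10/19 ≈ 0.526.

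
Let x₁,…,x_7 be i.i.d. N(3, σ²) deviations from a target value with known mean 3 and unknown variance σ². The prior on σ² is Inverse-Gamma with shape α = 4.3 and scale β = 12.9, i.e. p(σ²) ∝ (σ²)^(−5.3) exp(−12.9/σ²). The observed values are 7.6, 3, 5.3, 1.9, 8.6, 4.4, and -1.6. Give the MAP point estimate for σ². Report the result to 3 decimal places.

Sum of squared deviations about the known mean: SS = (7.6−3)² + (3−3)² + (5.3−3)² + (1.9−3)² + (8.6−3)² + (4.4−3)² + (-1.6−3)² = 82.14.
The Normal likelihood contributes (σ²)^(−n/2) exp(−SS/(2σ²)), so the posterior is Inverse-Gamma(α + n/2, β + SS/2) = Inverse-Gamma(7.8, 53.97).
The mode of Inverse-Gamma(a, b) is b/(a+1) = 53.97/8.8 ≈ 6.133.

σ̂²_MAP = 6.133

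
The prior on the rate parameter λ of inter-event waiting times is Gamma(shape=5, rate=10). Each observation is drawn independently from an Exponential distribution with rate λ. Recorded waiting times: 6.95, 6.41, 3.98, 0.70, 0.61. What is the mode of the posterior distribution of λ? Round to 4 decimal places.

The Exponential(rate=λ) likelihood is ∝ λ^n e^(−λΣtᵢ). Here n = 5 and Σtᵢ = 6.95 + 6.41 + 3.98 + 0.70 + 0.61 = 18.65.
Posterior ∝ λ^4e^(−10λ) · λ^5e^(−18.65λ) = λ^9e^(−28.65λ), i.e. Gamma(10, 28.65).
Mode = (a−1)/b = 9/28.65 ≈ 0.3141.

λ̂_MAP = 0.3141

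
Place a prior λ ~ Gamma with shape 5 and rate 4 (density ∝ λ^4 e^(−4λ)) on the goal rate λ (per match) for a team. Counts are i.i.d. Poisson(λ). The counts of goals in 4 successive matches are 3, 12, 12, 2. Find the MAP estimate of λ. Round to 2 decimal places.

Σxᵢ = 3+12+12+2 = 29, with n = 4.
Posterior ∝ λ^4e^(−4λ) · λ^29e^(−4λ) = λ^33e^(−8λ), i.e. Gamma(shape=34, rate=8).
The mode of a Gamma(a, b) with a ≥ 1 (shape–rate) is (a−1)/b = 33/8 ≈ 4.13.

λ̂_MAP = 4.13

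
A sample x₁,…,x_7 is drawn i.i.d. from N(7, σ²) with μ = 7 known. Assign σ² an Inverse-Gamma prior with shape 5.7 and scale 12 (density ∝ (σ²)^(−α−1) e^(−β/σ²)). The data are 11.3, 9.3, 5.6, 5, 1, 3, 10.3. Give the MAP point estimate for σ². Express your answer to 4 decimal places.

σ̂²_MAP = 5.7172

Sum of squared deviations about the known mean: SS = (11.3−7)² + (9.3−7)² + (5.6−7)² + (5−7)² + (1−7)² + (3−7)² + (10.3−7)² = 92.63.
The Normal likelihood contributes (σ²)^(−n/2) exp(−SS/(2σ²)), so the posterior is Inverse-Gamma(α + n/2, β + SS/2) = Inverse-Gamma(9.2, 58.315).
The mode of Inverse-Gamma(a, b) is b/(a+1) = 58.315/10.2 ≈ 5.7172.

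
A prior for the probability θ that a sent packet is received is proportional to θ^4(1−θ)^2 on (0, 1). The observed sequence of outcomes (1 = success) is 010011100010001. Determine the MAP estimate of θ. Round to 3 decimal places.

θ̂_MAP = 0.476

The prior density ∝ θ^4(1−θ)^2 is the kernel of Beta(5, 3).
Data: 6 successes in 15 trials (from the sequence). The binomial likelihood contributes θ^6(1−θ)^9, so the posterior is Beta(5+6, 3+9) = Beta(11, 12).
For Beta(a, b) with a, b > 1 the mode is (a−1)/(a+b−2) = 10/21 ≈ 0.476.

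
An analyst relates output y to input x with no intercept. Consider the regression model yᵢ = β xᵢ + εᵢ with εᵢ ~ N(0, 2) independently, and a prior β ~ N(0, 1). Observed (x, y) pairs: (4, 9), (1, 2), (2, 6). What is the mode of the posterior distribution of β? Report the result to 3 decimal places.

log p(β | y) = −Σ(yᵢ − βxᵢ)²/(2·2) − β²/(2·1) + const.
Setting the derivative to zero: Σxᵢ(yᵢ − βxᵢ)/2 − β/1 = 0, so β = Σxᵢyᵢ / (Σxᵢ² + σ²/τ²).
Σxᵢyᵢ = 4·9 + 1·2 + 2·6 = 50; Σxᵢ² = 21; σ²/τ² = 2.
β̂_MAP = 50 / (21 + 2) = 50/23 ≈ 2.174.

β̂_MAP = 2.174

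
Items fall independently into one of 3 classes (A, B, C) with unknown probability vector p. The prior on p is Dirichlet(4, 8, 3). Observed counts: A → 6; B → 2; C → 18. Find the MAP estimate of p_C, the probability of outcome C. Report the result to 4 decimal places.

The posterior is Dirichlet(αᵢ + nᵢ) = Dirichlet(10, 10, 21).
For a Dirichlet(a₁,…,a_K) with all aᵢ > 1, the mode has j-th component (aⱼ − 1)/(Σaᵢ − K).
Here Σaᵢ = 41 and K = 3, so p_C = (21 − 1)/(41 − 3) = 20/38 ≈ 0.5263.

MAP estimate of p_C = 0.5263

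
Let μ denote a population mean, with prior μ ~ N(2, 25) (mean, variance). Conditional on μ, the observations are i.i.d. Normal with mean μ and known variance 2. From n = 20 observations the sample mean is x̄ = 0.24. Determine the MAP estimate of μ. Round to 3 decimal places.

n = 20, x̄ = 0.24.
For a Normal prior and Normal likelihood with known variance, the posterior is Normal; its mode equals its mean, the precision-weighted average.
Prior precision 1/σ₀² = 1/25 = 0.04; data precision n/σ² = 20/2 = 10.
μ̂ = (0.04·2 + 10·0.24) / (0.04 + 10) = 2.48/10.04 = 62/251 ≈ 0.247.

μ̂_MAP = 0.247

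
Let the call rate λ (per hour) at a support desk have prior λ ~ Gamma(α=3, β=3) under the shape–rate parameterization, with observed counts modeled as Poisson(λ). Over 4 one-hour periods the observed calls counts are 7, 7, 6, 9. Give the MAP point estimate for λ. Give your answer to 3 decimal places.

Σxᵢ = 7+7+6+9 = 29, with n = 4.
Posterior ∝ λ^2e^(−3λ) · λ^29e^(−4λ) = λ^31e^(−7λ), i.e. Gamma(shape=32, rate=7).
The mode of a Gamma(a, b) with a ≥ 1 (shape–rate) is (a−1)/b = 31/7 ≈ 4.429.

λ̂_MAP = 4.429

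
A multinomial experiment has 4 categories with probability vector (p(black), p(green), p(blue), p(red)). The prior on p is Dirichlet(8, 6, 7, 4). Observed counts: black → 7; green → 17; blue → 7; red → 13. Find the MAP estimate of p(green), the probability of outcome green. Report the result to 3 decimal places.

MAP estimate of p(green) = 0.338

The posterior is Dirichlet(αᵢ + nᵢ) = Dirichlet(15, 23, 14, 17).
For a Dirichlet(a₁,…,a_K) with all aᵢ > 1, the mode has j-th component (aⱼ − 1)/(Σaᵢ − K).
Here Σaᵢ = 69 and K = 4, so p(green) = (23 − 1)/(69 − 4) = 22/65 ≈ 0.338.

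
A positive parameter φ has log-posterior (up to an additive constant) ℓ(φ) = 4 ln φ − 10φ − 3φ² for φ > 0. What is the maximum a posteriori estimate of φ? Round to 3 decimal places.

ℓ'(φ) = 4/φ − 10 − 6φ. Setting this to zero and multiplying by φ: 6φ² + 10φ − 4 = 0.
φ = (−10 + √(10² + 4·6·4)) / (2·6) = (−10 + √196) / 12 = (−10 + 14)/12 = 1/3.
ℓ''(φ) = −4/φ² − 6 < 0, confirming a maximum.

φ̂_MAP = 0.333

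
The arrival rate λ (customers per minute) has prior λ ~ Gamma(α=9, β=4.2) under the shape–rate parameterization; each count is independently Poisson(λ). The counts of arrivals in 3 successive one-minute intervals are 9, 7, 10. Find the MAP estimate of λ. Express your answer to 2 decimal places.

Σxᵢ = 9+7+10 = 26, with n = 3.
Posterior ∝ λ^8e^(−4.2λ) · λ^26e^(−3λ) = λ^34e^(−7.2λ), i.e. Gamma(shape=35, rate=7.2).
The mode of a Gamma(a, b) with a ≥ 1 (shape–rate) is (a−1)/b = 34/7.2 ≈ 4.72.

λ̂_MAP = 4.72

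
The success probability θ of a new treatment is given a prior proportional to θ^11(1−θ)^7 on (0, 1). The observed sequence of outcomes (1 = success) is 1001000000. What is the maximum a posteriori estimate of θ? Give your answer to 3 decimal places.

θ̂_MAP = 0.464

The prior density ∝ θ^11(1−θ)^7 is the kernel of Beta(12, 8).
Data: 2 successes in 10 trials (from the sequence). The binomial likelihood contributes θ^2(1−θ)^8, so the posterior is Beta(12+2, 8+8) = Beta(14, 16).
For Beta(a, b) with a, b > 1 the mode is (a−1)/(a+b−2) = 13/28 ≈ 0.464.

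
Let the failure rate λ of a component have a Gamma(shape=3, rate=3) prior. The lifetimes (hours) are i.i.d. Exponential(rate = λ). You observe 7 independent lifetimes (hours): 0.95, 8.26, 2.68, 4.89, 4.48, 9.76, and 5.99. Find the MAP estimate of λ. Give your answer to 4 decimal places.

λ̂_MAP = 0.2249

The Exponential(rate=λ) likelihood is ∝ λ^n e^(−λΣtᵢ). Here n = 7 and Σtᵢ = 0.95 + 8.26 + 2.68 + 4.89 + 4.48 + 9.76 + 5.99 = 37.01.
Posterior ∝ λ^2e^(−3λ) · λ^7e^(−37.01λ) = λ^9e^(−40.01λ), i.e. Gamma(10, 40.01).
Mode = (a−1)/b = 9/40.01 ≈ 0.2249.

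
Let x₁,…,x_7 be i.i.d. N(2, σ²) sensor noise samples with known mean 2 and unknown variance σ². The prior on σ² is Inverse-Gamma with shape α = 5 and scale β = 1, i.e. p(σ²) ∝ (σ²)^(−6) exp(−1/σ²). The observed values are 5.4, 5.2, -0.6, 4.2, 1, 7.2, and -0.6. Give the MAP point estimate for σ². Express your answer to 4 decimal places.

Sum of squared deviations about the known mean: SS = (5.4−2)² + (5.2−2)² + (-0.6−2)² + (4.2−2)² + (1−2)² + (7.2−2)² + (-0.6−2)² = 68.2.
The Normal likelihood contributes (σ²)^(−n/2) exp(−SS/(2σ²)), so the posterior is Inverse-Gamma(α + n/2, β + SS/2) = Inverse-Gamma(8.5, 35.1).
The mode of Inverse-Gamma(a, b) is b/(a+1) = 35.1/9.5 ≈ 3.6947.

σ̂²_MAP = 3.6947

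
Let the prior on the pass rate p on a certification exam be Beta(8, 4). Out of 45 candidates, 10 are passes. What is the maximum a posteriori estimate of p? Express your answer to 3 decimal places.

p̂_MAP = 0.309

Prior: Beta(8, 4).
Data: 10 successes in 45 trials. The binomial likelihood contributes p^10(1−p)^35, so the posterior is Beta(8+10, 4+35) = Beta(18, 39).
For Beta(a, b) with a, b > 1 the mode is (a−1)/(a+b−2) = 17/55 ≈ 0.309.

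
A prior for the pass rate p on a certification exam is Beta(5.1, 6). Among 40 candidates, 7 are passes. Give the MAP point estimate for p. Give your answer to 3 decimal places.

p̂_MAP = 0.226

Prior: Beta(5.1, 6).
Data: 7 successes in 40 trials. The binomial likelihood contributes p^7(1−p)^33, so the posterior is Beta(5.1+7, 6+33) = Beta(12.1, 39).
For Beta(a, b) with a, b > 1 the mode is (a−1)/(a+b−2) = 11.1/49.1 ≈ 0.226.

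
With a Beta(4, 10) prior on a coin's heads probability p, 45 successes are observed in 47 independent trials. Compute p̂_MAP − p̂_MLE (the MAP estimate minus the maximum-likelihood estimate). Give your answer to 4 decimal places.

Posterior is Beta(49, 12); MAP = (49−1)/(61−2) = 48/59 ≈ 0.81356.
MLE ignores the prior: p̂_MLE = k/n = 45/47 ≈ 0.95745.
Difference = 48/59 − 45/47 = -399/2773 ≈ -0.1439.

MAP − MLE = -0.1439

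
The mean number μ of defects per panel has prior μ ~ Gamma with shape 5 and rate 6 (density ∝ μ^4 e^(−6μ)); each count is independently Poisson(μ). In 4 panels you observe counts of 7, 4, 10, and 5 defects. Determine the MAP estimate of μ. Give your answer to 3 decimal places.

μ̂_MAP = 3.000

Σxᵢ = 7+4+10+5 = 26, with n = 4.
Posterior ∝ μ^4e^(−6μ) · μ^26e^(−4μ) = μ^30e^(−10μ), i.e. Gamma(shape=31, rate=10).
The mode of a Gamma(a, b) with a ≥ 1 (shape–rate) is (a−1)/b = 30/10 ≈ 3.000.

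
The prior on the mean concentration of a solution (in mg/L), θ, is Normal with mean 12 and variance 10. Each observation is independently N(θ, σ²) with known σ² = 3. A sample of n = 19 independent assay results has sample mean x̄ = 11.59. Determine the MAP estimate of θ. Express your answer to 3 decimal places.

n = 19, x̄ = 11.59.
For a Normal prior and Normal likelihood with known variance, the posterior is Normal; its mode equals its mean, the precision-weighted average.
Prior precision 1/σ₀² = 1/10 = 0.1; data precision n/σ² = 19/3.
θ̂ = (0.1·12 + (19/3)·11.59) / (0.1 + 19/3) = (22381/300)/(193/30) = 22381/1930 ≈ 11.596.

θ̂_MAP = 11.596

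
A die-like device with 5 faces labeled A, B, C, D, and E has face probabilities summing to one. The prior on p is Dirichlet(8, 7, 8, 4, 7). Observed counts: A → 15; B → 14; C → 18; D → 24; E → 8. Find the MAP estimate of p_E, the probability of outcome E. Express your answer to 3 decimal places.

The posterior is Dirichlet(αᵢ + nᵢ) = Dirichlet(23, 21, 26, 28, 15).
For a Dirichlet(a₁,…,a_K) with all aᵢ > 1, the mode has j-th component (aⱼ − 1)/(Σaᵢ − K).
Here Σaᵢ = 113 and K = 5, so p_E = (15 − 1)/(113 − 5) = 14/108 ≈ 0.130.

MAP estimate of p_E = 0.130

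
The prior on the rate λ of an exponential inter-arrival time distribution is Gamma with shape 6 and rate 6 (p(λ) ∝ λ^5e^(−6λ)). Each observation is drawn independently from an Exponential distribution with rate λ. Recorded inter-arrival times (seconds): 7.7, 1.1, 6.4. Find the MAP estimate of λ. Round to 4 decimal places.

The Exponential(rate=λ) likelihood is ∝ λ^n e^(−λΣtᵢ). Here n = 3 and Σtᵢ = 7.7 + 1.1 + 6.4 = 15.2.
Posterior ∝ λ^5e^(−6λ) · λ^3e^(−15.2λ) = λ^8e^(−21.2λ), i.e. Gamma(9, 21.2).
Mode = (a−1)/b = 8/21.2 ≈ 0.3774.

λ̂_MAP = 0.3774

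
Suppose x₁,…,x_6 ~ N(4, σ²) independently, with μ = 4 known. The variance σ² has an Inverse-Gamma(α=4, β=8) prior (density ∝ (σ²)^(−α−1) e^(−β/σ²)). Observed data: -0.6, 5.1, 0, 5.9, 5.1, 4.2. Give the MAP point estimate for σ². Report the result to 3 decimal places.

σ̂²_MAP = 3.702

Sum of squared deviations about the known mean: SS = (-0.6−4)² + (5.1−4)² + (0−4)² + (5.9−4)² + (5.1−4)² + (4.2−4)² = 43.23.
The Normal likelihood contributes (σ²)^(−n/2) exp(−SS/(2σ²)), so the posterior is Inverse-Gamma(α + n/2, β + SS/2) = Inverse-Gamma(7, 29.615).
The mode of Inverse-Gamma(a, b) is b/(a+1) = 29.615/8 ≈ 3.702.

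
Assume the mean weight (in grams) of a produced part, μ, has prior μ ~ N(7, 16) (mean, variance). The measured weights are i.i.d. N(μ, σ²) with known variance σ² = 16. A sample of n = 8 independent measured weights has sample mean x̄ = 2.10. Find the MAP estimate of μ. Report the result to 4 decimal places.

n = 8, x̄ = 2.10.
For a Normal prior and Normal likelihood with known variance, the posterior is Normal; its mode equals its mean, the precision-weighted average.
Prior precision 1/σ₀² = 1/16 = 0.0625; data precision n/σ² = 8/16 = 0.5.
μ̂ = (0.0625·7 + 0.5·2.1) / (0.0625 + 0.5) = 1.4875/0.5625 = 119/45 ≈ 2.6444.

μ̂_MAP = 2.6444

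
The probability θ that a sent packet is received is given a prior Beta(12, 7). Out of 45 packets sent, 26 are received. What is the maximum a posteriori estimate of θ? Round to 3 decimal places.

Prior: Beta(12, 7).
Data: 26 successes in 45 trials. The binomial likelihood contributes θ^26(1−θ)^19, so the posterior is Beta(12+26, 7+19) = Beta(38, 26).
For Beta(a, b) with a, b > 1 the mode is (a−1)/(a+b−2) = 37/62 ≈ 0.597.

θ̂_MAP = 0.597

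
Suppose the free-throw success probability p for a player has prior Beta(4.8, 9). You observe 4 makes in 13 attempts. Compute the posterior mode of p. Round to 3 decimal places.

p̂_MAP = 0.315

Prior: Beta(4.8, 9).
Data: 4 successes in 13 trials. The binomial likelihood contributes p^4(1−p)^9, so the posterior is Beta(4.8+4, 9+9) = Beta(8.8, 18).
For Beta(a, b) with a, b > 1 the mode is (a−1)/(a+b−2) = 7.8/24.8 ≈ 0.315.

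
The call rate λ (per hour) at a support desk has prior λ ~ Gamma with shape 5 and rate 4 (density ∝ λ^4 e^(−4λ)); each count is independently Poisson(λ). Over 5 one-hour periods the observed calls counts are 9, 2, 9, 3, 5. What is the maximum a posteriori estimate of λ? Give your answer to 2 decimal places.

Σxᵢ = 9+2+9+3+5 = 28, with n = 5.
Posterior ∝ λ^4e^(−4λ) · λ^28e^(−5λ) = λ^32e^(−9λ), i.e. Gamma(shape=33, rate=9).
The mode of a Gamma(a, b) with a ≥ 1 (shape–rate) is (a−1)/b = 32/9 ≈ 3.56.

λ̂_MAP = 3.56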